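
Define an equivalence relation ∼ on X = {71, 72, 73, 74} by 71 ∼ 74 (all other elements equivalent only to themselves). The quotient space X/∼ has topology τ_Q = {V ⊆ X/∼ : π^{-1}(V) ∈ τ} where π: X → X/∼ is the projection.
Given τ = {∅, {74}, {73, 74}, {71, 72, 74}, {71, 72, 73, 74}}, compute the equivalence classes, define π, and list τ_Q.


X/∼ = {[71=74], [72], [73]}; |τ_Q| = 3.

Equivalence classes: [71=74], [72], [73].
Quotient map π: X → X/∼ sends 71 ↦ [71=74], 72 ↦ [72], 73 ↦ [73], 74 ↦ [71=74].
For each subset V ⊆ X/∼, compute π^{-1}(V) ⊆ X and check whether π^{-1}(V) ∈ τ. V is open in τ_Q iff π^{-1}(V) ∈ τ.
  V = {}: π^{-1}(V) = ∅ ∈ τ ✓.
  V = {[71=74]}: π^{-1}(V) = {71, 74} ∉ τ ✗.
  V = {[72]}: π^{-1}(V) = {72} ∉ τ ✗.
  V = {[71=74], [72]}: π^{-1}(V) = {71, 72, 74} ∈ τ ✓.
  V = {[73]}: π^{-1}(V) = {73} ∉ τ ✗.
  V = {[71=74], [73]}: π^{-1}(V) = {71, 73, 74} ∉ τ ✗.
  V = {[72], [73]}: π^{-1}(V) = {72, 73} ∉ τ ✗.
  V = {[71=74], [72], [73]}: π^{-1}(V) = {71, 72, 73, 74} ∈ τ ✓.
Open sets in the quotient: τ_Q = {{}, {[71=74], [72]}, {[71=74], [72], [73]}} (3 elements).


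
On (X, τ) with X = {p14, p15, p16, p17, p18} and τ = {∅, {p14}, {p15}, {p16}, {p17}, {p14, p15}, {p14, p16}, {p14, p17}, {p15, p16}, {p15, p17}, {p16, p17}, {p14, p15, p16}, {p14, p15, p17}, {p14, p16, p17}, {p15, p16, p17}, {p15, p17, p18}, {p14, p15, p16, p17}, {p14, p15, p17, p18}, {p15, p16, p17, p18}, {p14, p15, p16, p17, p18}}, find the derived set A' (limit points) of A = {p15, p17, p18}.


A' = {p18}

For each x ∈ X, list the open sets U ∈ τ with x ∈ U, then check whether U ∩ (A ∖ {x}) ≠ ∅ for every such U.
  x = p14: open {p14} ∋ x has {p14} ∩ (A ∖ {p14}) = ∅, so x is NOT a limit point.
  x = p15: open {p15} ∋ x has {p15} ∩ (A ∖ {p15}) = ∅, so x is NOT a limit point.
  x = p16: open {p16} ∋ x has {p16} ∩ (A ∖ {p16}) = ∅, so x is NOT a limit point.
  x = p17: open {p17} ∋ x has {p17} ∩ (A ∖ {p17}) = ∅, so x is NOT a limit point.
  x = p18: opens ∋ x are {p15, p17, p18}, {p14, p15, p17, p18}, {p15, p16, p17, p18}, {p14, p15, p16, p17, p18}; each meets A ∖ {p18}, so x IS a limit point.
Collecting: A' = {p18}.


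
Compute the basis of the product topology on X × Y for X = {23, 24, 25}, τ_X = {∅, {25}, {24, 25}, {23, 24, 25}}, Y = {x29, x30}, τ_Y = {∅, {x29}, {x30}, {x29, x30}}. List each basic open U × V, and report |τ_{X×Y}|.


Basis B = {∅ × ∅, {25} × {x29}, {25} × {x30}, {24, 25} × {x29}, {24, 25} × {x30}, {25} × {x29, x30}, {23, 24, 25} × {x29}, {23, 24, 25} × {x30}, {24, 25} × {x29, x30}, {23, 24, 25} × {x29, x30}}; |τ_{X×Y}| = 16.

Enumerate products U × V with U ∈ τ_X, V ∈ τ_Y (deduplicated):
  ∅ × ∅ = {} (∅)
  {25} × {x29} = {(25,x29)}
  {25} × {x30} = {(25,x30)}
  {24, 25} × {x29} = {(24,x29), (25,x29)}
  {24, 25} × {x30} = {(24,x30), (25,x30)}
  {25} × {x29, x30} = {(25,x29), (25,x30)}
  {23, 24, 25} × {x29} = {(23,x29), (24,x29), (25,x29)}
  {23, 24, 25} × {x30} = {(23,x30), (24,x30), (25,x30)}
  {24, 25} × {x29, x30} = {(24,x29), (24,x30), (25,x29), (25,x30)}
  {23, 24, 25} × {x29, x30} = {(23,x29), (23,x30), (24,x29), (24,x30), (25,x29), (25,x30)}
These 10 distinct sets form the basis B.
Close under arbitrary unions to get τ_{X×Y}; counting gives |τ_{X×Y}| = 16.


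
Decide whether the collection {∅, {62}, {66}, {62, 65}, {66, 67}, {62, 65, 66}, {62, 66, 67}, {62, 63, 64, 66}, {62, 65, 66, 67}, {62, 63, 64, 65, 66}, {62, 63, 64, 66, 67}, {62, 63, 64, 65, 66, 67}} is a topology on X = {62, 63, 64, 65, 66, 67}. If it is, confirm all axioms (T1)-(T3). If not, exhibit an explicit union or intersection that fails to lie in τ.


τ is NOT a topology on X.

Axiom (T1): ∅ ∈ τ? Yes; X ∈ τ? Yes.
Axiom (T2/T3): check pairwise unions and intersections of members of τ.
Counterexample for (T2): {62} ∪ {66} = {62, 66} ∉ τ. Therefore τ is NOT a topology.


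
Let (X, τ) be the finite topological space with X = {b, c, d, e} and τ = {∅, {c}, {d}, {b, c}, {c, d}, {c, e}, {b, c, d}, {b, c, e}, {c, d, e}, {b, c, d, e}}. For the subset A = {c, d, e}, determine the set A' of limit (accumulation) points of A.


A' = {b, e}

For each x ∈ X, list the open sets U ∈ τ with x ∈ U, then check whether U ∩ (A ∖ {x}) ≠ ∅ for every such U.
  x = b: opens ∋ x are {b, c}, {b, c, d}, {b, c, e}, {b, c, d, e}; each meets A ∖ {b}, so x IS a limit point.
  x = c: open {c} ∋ x has {c} ∩ (A ∖ {c}) = ∅, so x is NOT a limit point.
  x = d: open {d} ∋ x has {d} ∩ (A ∖ {d}) = ∅, so x is NOT a limit point.
  x = e: opens ∋ x are {c, e}, {b, c, e}, {c, d, e}, {b, c, d, e}; each meets A ∖ {e}, so x IS a limit point.
Collecting: A' = {b, e}.


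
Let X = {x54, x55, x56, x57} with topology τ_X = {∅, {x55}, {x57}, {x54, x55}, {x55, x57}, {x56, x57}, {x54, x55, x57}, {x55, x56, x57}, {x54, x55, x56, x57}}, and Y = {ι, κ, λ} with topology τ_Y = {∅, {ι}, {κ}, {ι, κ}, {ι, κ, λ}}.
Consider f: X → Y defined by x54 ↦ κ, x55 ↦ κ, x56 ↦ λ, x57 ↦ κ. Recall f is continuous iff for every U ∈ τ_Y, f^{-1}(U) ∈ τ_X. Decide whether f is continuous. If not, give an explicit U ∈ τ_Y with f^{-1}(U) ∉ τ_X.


f IS continuous.

Compute f^{-1}(U) for each U ∈ τ_Y:
  U = ∅: f^{-1}(U) = ∅ ∈ τ_X ✓.
  U = {ι}: f^{-1}(U) = ∅ ∈ τ_X ✓.
  U = {κ}: f^{-1}(U) = {x54, x55, x57} ∈ τ_X ✓.
  U = {ι, κ}: f^{-1}(U) = {x54, x55, x57} ∈ τ_X ✓.
  U = {ι, κ, λ}: f^{-1}(U) = {x54, x55, x56, x57} ∈ τ_X ✓.
Every preimage lies in τ_X, so f IS continuous.


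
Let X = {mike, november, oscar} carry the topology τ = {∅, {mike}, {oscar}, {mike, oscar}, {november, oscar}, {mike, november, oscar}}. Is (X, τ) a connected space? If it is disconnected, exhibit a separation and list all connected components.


(X, τ) is disconnected; components = [{mike}, {november, oscar}].

Find clopen sets (U ∈ τ with X ∖ U ∈ τ):
  U = ∅, X ∖ U = {mike, november, oscar} — both open, so U is clopen.
  U = {mike}, X ∖ U = {november, oscar} — both open, so U is clopen.
  U = {november, oscar}, X ∖ U = {mike} — both open, so U is clopen.
  U = {mike, november, oscar}, X ∖ U = ∅ — both open, so U is clopen.
Nontrivial clopen(s) exist: e.g. {mike}. So (X, τ) is disconnected.
Compute connected components by grouping points that agree on all clopens:
  component: {mike}
  component: {november, oscar}


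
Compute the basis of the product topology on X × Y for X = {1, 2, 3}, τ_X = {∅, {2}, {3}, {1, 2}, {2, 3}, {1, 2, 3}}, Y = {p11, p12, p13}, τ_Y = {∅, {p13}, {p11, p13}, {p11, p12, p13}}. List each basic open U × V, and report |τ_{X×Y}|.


Basis B = {∅ × ∅, {2} × {p13}, {3} × {p13}, {1, 2} × {p13}, {2} × {p11, p13}, {2, 3} × {p13}, {3} × {p11, p13}, {1, 2, 3} × {p13}, {2} × {p11, p12, p13}, {3} × {p11, p12, p13}, {1, 2} × {p11, p13}, {2, 3} × {p11, p13}, {1, 2} × {p11, p12, p13}, {1, 2, 3} × {p11, p13}, {2, 3} × {p11, p12, p13}, {1, 2, 3} × {p11, p12, p13}}; |τ_{X×Y}| = 40.

Enumerate products U × V with U ∈ τ_X, V ∈ τ_Y (deduplicated):
  ∅ × ∅ = {} (∅)
  {2} × {p13} = {(2,p13)}
  {3} × {p13} = {(3,p13)}
  {1, 2} × {p13} = {(1,p13), (2,p13)}
  {2} × {p11, p13} = {(2,p11), (2,p13)}
  {2, 3} × {p13} = {(2,p13), (3,p13)}
  {3} × {p11, p13} = {(3,p11), (3,p13)}
  {1, 2, 3} × {p13} = {(1,p13), (2,p13), (3,p13)}
  {2} × {p11, p12, p13} = {(2,p11), (2,p12), (2,p13)}
  {3} × {p11, p12, p13} = {(3,p11), (3,p12), (3,p13)}
  {1, 2} × {p11, p13} = {(1,p11), (1,p13), (2,p11), (2,p13)}
  {2, 3} × {p11, p13} = {(2,p11), (2,p13), (3,p11), (3,p13)}
  {1, 2} × {p11, p12, p13} = {(1,p11), (1,p12), (1,p13), (2,p11), (2,p12), (2,p13)}
  {1, 2, 3} × {p11, p13} = {(1,p11), (1,p13), (2,p11), (2,p13), (3,p11), (3,p13)}
  {2, 3} × {p11, p12, p13} = {(2,p11), (2,p12), (2,p13), (3,p11), (3,p12), (3,p13)}
  {1, 2, 3} × {p11, p12, p13} = {(1,p11), (1,p12), (1,p13), (2,p11), (2,p12), (2,p13), (3,p11), (3,p12), (3,p13)}
These 16 distinct sets form the basis B.
Close under arbitrary unions to get τ_{X×Y}; counting gives |τ_{X×Y}| = 40.


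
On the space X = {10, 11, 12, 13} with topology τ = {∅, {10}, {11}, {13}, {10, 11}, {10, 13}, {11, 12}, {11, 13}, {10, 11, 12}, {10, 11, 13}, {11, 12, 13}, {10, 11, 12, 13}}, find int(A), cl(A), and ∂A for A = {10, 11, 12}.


int(A) = {10, 11, 12}, cl(A) = {10, 11, 12}, ∂A = ∅.

Closed sets in (X, τ) are complements of opens:
  closed(X, τ) = {∅, {10}, {12}, {13}, {10, 12}, {10, 13}, {11, 12}, {12, 13}, {10, 11, 12}, {10, 12, 13}, {11, 12, 13}, {10, 11, 12, 13}}.
int(A) = ⋃ {U ∈ τ : U ⊆ A}. Opens contained in A: ∅, {10}, {11}, {10, 11}, {11, 12}, {10, 11, 12}.
Taking the union of these: int(A) = {10, 11, 12}.
cl(A) = ⋂ {C closed : A ⊆ C}. Closed sets containing A: {10, 11, 12}, {10, 11, 12, 13}.
Intersecting these: cl(A) = {10, 11, 12}.
∂A = cl(A) ∖ int(A) = {10, 11, 12} ∖ {10, 11, 12} = ∅.


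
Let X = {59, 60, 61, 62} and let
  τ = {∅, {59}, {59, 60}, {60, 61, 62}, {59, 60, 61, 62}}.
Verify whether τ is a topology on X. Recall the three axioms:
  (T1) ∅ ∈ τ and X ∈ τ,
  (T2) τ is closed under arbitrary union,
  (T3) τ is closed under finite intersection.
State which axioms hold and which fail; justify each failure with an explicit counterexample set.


τ is NOT a topology on X.

Axiom (T1): ∅ ∈ τ? Yes; X ∈ τ? Yes.
Axiom (T2/T3): check pairwise unions and intersections of members of τ.
Counterexample for (T3): {59, 60} ∩ {60, 61, 62} = {60} ∉ τ. Therefore τ is NOT a topology.


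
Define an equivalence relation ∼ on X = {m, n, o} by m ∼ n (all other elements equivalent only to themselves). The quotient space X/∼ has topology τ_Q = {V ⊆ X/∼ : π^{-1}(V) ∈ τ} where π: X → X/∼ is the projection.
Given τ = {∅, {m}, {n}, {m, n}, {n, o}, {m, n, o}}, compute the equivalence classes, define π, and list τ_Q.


X/∼ = {[m=n], [o]}; |τ_Q| = 3.

Equivalence classes: [m=n], [o].
Quotient map π: X → X/∼ sends m ↦ [m=n], n ↦ [m=n], o ↦ [o].
For each subset V ⊆ X/∼, compute π^{-1}(V) ⊆ X and check whether π^{-1}(V) ∈ τ. V is open in τ_Q iff π^{-1}(V) ∈ τ.
  V = {}: π^{-1}(V) = ∅ ∈ τ ✓.
  V = {[m=n]}: π^{-1}(V) = {m, n} ∈ τ ✓.
  V = {[o]}: π^{-1}(V) = {o} ∉ τ ✗.
  V = {[m=n], [o]}: π^{-1}(V) = {m, n, o} ∈ τ ✓.
Open sets in the quotient: τ_Q = {{}, {[m=n]}, {[m=n], [o]}} (3 elements).


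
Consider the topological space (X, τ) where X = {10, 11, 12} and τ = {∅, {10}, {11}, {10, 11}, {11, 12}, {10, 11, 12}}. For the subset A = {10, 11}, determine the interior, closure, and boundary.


int(A) = {10, 11}, cl(A) = {10, 11, 12}, ∂A = {12}.

Closed sets in (X, τ) are complements of opens:
  closed(X, τ) = {∅, {10}, {12}, {10, 12}, {11, 12}, {10, 11, 12}}.
int(A) = ⋃ {U ∈ τ : U ⊆ A}. Opens contained in A: ∅, {10}, {11}, {10, 11}.
Taking the union of these: int(A) = {10, 11}.
cl(A) = ⋂ {C closed : A ⊆ C}. Closed sets containing A: {10, 11, 12}.
Intersecting these: cl(A) = {10, 11, 12}.
∂A = cl(A) ∖ int(A) = {10, 11, 12} ∖ {10, 11} = {12}.


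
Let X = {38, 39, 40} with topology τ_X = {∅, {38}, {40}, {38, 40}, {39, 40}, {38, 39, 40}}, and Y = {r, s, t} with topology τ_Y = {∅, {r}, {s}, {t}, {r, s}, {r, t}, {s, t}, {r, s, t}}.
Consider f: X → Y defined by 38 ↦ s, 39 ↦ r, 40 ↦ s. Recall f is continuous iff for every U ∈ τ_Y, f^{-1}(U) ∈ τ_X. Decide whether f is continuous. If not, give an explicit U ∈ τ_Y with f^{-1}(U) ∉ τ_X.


f is NOT continuous.

Compute f^{-1}(U) for each U ∈ τ_Y:
  U = ∅: f^{-1}(U) = ∅ ∈ τ_X ✓.
  U = {r}: f^{-1}(U) = {39} ∉ τ_X ✗.
  U = {s}: f^{-1}(U) = {38, 40} ∈ τ_X ✓.
  U = {t}: f^{-1}(U) = ∅ ∈ τ_X ✓.
  U = {r, s}: f^{-1}(U) = {38, 39, 40} ∈ τ_X ✓.
  U = {r, t}: f^{-1}(U) = {39} ∉ τ_X ✗.
  U = {s, t}: f^{-1}(U) = {38, 40} ∈ τ_X ✓.
  U = {r, s, t}: f^{-1}(U) = {38, 39, 40} ∈ τ_X ✓.
Found U = {r} with f^{-1}(U) = {39} not in τ_X. Therefore f is NOT continuous.


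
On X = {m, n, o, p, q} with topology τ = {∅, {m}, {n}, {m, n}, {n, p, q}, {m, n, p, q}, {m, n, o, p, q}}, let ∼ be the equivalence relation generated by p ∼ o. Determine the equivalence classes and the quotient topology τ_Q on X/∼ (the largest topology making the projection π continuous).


X/∼ = {[m], [n], [o=p], [q]}; |τ_Q| = 5.

Equivalence classes: [m], [n], [o=p], [q].
Quotient map π: X → X/∼ sends m ↦ [m], n ↦ [n], o ↦ [o=p], p ↦ [o=p], q ↦ [q].
For each subset V ⊆ X/∼, compute π^{-1}(V) ⊆ X and check whether π^{-1}(V) ∈ τ. V is open in τ_Q iff π^{-1}(V) ∈ τ.
  V = {}: π^{-1}(V) = ∅ ∈ τ ✓.
  V = {[m]}: π^{-1}(V) = {m} ∈ τ ✓.
  V = {[n]}: π^{-1}(V) = {n} ∈ τ ✓.
  V = {[m], [n]}: π^{-1}(V) = {m, n} ∈ τ ✓.
  V = {[o=p]}: π^{-1}(V) = {o, p} ∉ τ ✗.
  V = {[m], [o=p]}: π^{-1}(V) = {m, o, p} ∉ τ ✗.
  V = {[n], [o=p]}: π^{-1}(V) = {n, o, p} ∉ τ ✗.
  V = {[m], [n], [o=p]}: π^{-1}(V) = {m, n, o, p} ∉ τ ✗.
  V = {[q]}: π^{-1}(V) = {q} ∉ τ ✗.
  V = {[m], [q]}: π^{-1}(V) = {m, q} ∉ τ ✗.
  V = {[n], [q]}: π^{-1}(V) = {n, q} ∉ τ ✗.
  V = {[m], [n], [q]}: π^{-1}(V) = {m, n, q} ∉ τ ✗.
  V = {[o=p], [q]}: π^{-1}(V) = {o, p, q} ∉ τ ✗.
  V = {[m], [o=p], [q]}: π^{-1}(V) = {m, o, p, q} ∉ τ ✗.
  V = {[n], [o=p], [q]}: π^{-1}(V) = {n, o, p, q} ∉ τ ✗.
  V = {[m], [n], [o=p], [q]}: π^{-1}(V) = {m, n, o, p, q} ∈ τ ✓.
Open sets in the quotient: τ_Q = {{}, {[m]}, {[n]}, {[m], [n]}, {[m], [n], [o=p], [q]}} (5 elements).


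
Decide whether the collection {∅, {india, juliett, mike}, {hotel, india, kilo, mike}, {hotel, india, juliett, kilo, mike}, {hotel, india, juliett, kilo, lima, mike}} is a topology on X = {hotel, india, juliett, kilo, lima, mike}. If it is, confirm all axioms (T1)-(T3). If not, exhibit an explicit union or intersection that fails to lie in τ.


τ is NOT a topology on X.

Axiom (T1): ∅ ∈ τ? Yes; X ∈ τ? Yes.
Axiom (T2/T3): check pairwise unions and intersections of members of τ.
Counterexample for (T3): {india, juliett, mike} ∩ {hotel, india, kilo, mike} = {india, mike} ∉ τ. Therefore τ is NOT a topology.


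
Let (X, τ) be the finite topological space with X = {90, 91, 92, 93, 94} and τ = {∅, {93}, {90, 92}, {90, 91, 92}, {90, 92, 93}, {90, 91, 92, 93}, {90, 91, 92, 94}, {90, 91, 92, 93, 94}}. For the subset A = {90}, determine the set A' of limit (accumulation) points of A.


A' = {91, 92, 94}

For each x ∈ X, list the open sets U ∈ τ with x ∈ U, then check whether U ∩ (A ∖ {x}) ≠ ∅ for every such U.
  x = 90: open {90, 92} ∋ x has {90, 92} ∩ (A ∖ {90}) = ∅, so x is NOT a limit point.
  x = 91: opens ∋ x are {90, 91, 92}, {90, 91, 92, 93}, {90, 91, 92, 94}, {90, 91, 92, 93, 94}; each meets A ∖ {91}, so x IS a limit point.
  x = 92: opens ∋ x are {90, 92}, {90, 91, 92}, {90, 92, 93}, {90, 91, 92, 93}, {90, 91, 92, 94}, {90, 91, 92, 93, 94}; each meets A ∖ {92}, so x IS a limit point.
  x = 93: open {93} ∋ x has {93} ∩ (A ∖ {93}) = ∅, so x is NOT a limit point.
  x = 94: opens ∋ x are {90, 91, 92, 94}, {90, 91, 92, 93, 94}; each meets A ∖ {94}, so x IS a limit point.
Collecting: A' = {91, 92, 94}.


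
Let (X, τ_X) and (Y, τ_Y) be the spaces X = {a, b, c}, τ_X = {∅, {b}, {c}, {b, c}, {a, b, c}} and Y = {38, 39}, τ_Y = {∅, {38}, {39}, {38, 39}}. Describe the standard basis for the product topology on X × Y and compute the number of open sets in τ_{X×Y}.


Basis B = {∅ × ∅, {b} × {38}, {b} × {39}, {c} × {38}, {c} × {39}, {b} × {38, 39}, {b, c} × {38}, {b, c} × {39}, {c} × {38, 39}, {a, b, c} × {38}, {a, b, c} × {39}, {b, c} × {38, 39}, {a, b, c} × {38, 39}}; |τ_{X×Y}| = 25.

Enumerate products U × V with U ∈ τ_X, V ∈ τ_Y (deduplicated):
  ∅ × ∅ = {} (∅)
  {b} × {38} = {(b,38)}
  {b} × {39} = {(b,39)}
  {c} × {38} = {(c,38)}
  {c} × {39} = {(c,39)}
  {b} × {38, 39} = {(b,38), (b,39)}
  {b, c} × {38} = {(b,38), (c,38)}
  {b, c} × {39} = {(b,39), (c,39)}
  {c} × {38, 39} = {(c,38), (c,39)}
  {a, b, c} × {38} = {(a,38), (b,38), (c,38)}
  {a, b, c} × {39} = {(a,39), (b,39), (c,39)}
  {b, c} × {38, 39} = {(b,38), (b,39), (c,38), (c,39)}
  {a, b, c} × {38, 39} = {(a,38), (a,39), (b,38), (b,39), (c,38), (c,39)}
These 13 distinct sets form the basis B.
Close under arbitrary unions to get τ_{X×Y}; counting gives |τ_{X×Y}| = 25.


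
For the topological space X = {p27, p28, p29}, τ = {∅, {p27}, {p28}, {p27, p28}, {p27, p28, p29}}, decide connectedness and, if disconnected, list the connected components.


(X, τ) is connected.

Find clopen sets (U ∈ τ with X ∖ U ∈ τ):
  U = ∅, X ∖ U = {p27, p28, p29} — both open, so U is clopen.
  U = {p27, p28, p29}, X ∖ U = ∅ — both open, so U is clopen.
Only trivial clopens (∅ and X) exist, so (X, τ) is connected.
Compute connected components by grouping points that agree on all clopens:
  component: {p27, p28, p29}


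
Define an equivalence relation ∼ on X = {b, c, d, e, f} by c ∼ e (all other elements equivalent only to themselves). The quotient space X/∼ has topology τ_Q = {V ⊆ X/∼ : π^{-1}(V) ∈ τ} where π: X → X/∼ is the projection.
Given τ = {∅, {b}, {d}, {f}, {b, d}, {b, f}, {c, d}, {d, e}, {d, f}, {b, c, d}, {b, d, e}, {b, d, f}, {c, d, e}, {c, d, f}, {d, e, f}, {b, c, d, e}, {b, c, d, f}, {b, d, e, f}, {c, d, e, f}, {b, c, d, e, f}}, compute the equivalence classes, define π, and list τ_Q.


X/∼ = {[b], [c=e], [d], [f]}; |τ_Q| = 12.

Equivalence classes: [b], [c=e], [d], [f].
Quotient map π: X → X/∼ sends b ↦ [b], c ↦ [c=e], d ↦ [d], e ↦ [c=e], f ↦ [f].
For each subset V ⊆ X/∼, compute π^{-1}(V) ⊆ X and check whether π^{-1}(V) ∈ τ. V is open in τ_Q iff π^{-1}(V) ∈ τ.
  V = {}: π^{-1}(V) = ∅ ∈ τ ✓.
  V = {[b]}: π^{-1}(V) = {b} ∈ τ ✓.
  V = {[c=e]}: π^{-1}(V) = {c, e} ∉ τ ✗.
  V = {[b], [c=e]}: π^{-1}(V) = {b, c, e} ∉ τ ✗.
  V = {[d]}: π^{-1}(V) = {d} ∈ τ ✓.
  V = {[b], [d]}: π^{-1}(V) = {b, d} ∈ τ ✓.
  V = {[c=e], [d]}: π^{-1}(V) = {c, d, e} ∈ τ ✓.
  V = {[b], [c=e], [d]}: π^{-1}(V) = {b, c, d, e} ∈ τ ✓.
  V = {[f]}: π^{-1}(V) = {f} ∈ τ ✓.
  V = {[b], [f]}: π^{-1}(V) = {b, f} ∈ τ ✓.
  V = {[c=e], [f]}: π^{-1}(V) = {c, e, f} ∉ τ ✗.
  V = {[b], [c=e], [f]}: π^{-1}(V) = {b, c, e, f} ∉ τ ✗.
  V = {[d], [f]}: π^{-1}(V) = {d, f} ∈ τ ✓.
  V = {[b], [d], [f]}: π^{-1}(V) = {b, d, f} ∈ τ ✓.
  V = {[c=e], [d], [f]}: π^{-1}(V) = {c, d, e, f} ∈ τ ✓.
  V = {[b], [c=e], [d], [f]}: π^{-1}(V) = {b, c, d, e, f} ∈ τ ✓.
Open sets in the quotient: τ_Q = {{}, {[b]}, {[d]}, {[b], [d]}, {[c=e], [d]}, {[b], [c=e], [d]}, {[f]}, {[b], [f]}, {[d], [f]}, {[b], [d], [f]}, {[c=e], [d], [f]}, {[b], [c=e], [d], [f]}} (12 elements).


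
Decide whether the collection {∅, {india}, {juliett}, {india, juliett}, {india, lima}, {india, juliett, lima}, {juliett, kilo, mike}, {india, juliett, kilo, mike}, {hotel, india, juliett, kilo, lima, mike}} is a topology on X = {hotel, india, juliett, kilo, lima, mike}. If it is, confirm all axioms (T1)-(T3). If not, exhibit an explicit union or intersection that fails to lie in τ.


τ is NOT a topology on X.

Axiom (T1): ∅ ∈ τ? Yes; X ∈ τ? Yes.
Axiom (T2/T3): check pairwise unions and intersections of members of τ.
Counterexample for (T2): {india, lima} ∪ {juliett, kilo, mike} = {india, juliett, kilo, lima, mike} ∉ τ. Therefore τ is NOT a topology.


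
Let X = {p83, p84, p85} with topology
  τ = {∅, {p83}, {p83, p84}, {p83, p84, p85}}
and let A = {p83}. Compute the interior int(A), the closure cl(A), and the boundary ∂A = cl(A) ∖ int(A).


int(A) = {p83}, cl(A) = {p83, p84, p85}, ∂A = {p84, p85}.

Closed sets in (X, τ) are complements of opens:
  closed(X, τ) = {∅, {p85}, {p84, p85}, {p83, p84, p85}}.
int(A) = ⋃ {U ∈ τ : U ⊆ A}. Opens contained in A: ∅, {p83}.
Taking the union of these: int(A) = {p83}.
cl(A) = ⋂ {C closed : A ⊆ C}. Closed sets containing A: {p83, p84, p85}.
Intersecting these: cl(A) = {p83, p84, p85}.
∂A = cl(A) ∖ int(A) = {p83, p84, p85} ∖ {p83} = {p84, p85}.


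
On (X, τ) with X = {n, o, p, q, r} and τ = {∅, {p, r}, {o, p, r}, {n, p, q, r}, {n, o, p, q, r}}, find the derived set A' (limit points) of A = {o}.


A' = ∅

For each x ∈ X, list the open sets U ∈ τ with x ∈ U, then check whether U ∩ (A ∖ {x}) ≠ ∅ for every such U.
  x = n: open {n, p, q, r} ∋ x has {n, p, q, r} ∩ (A ∖ {n}) = ∅, so x is NOT a limit point.
  x = o: open {o, p, r} ∋ x has {o, p, r} ∩ (A ∖ {o}) = ∅, so x is NOT a limit point.
  x = p: open {p, r} ∋ x has {p, r} ∩ (A ∖ {p}) = ∅, so x is NOT a limit point.
  x = q: open {n, p, q, r} ∋ x has {n, p, q, r} ∩ (A ∖ {q}) = ∅, so x is NOT a limit point.
  x = r: open {p, r} ∋ x has {p, r} ∩ (A ∖ {r}) = ∅, so x is NOT a limit point.
Collecting: A' = ∅.


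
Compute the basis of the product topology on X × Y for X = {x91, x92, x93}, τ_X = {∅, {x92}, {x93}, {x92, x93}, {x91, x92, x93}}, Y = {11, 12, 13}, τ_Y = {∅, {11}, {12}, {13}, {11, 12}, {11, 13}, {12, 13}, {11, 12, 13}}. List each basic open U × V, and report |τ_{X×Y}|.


Basis B = {∅ × ∅, {x92} × {11}, {x92} × {12}, {x92} × {13}, {x93} × {11}, {x93} × {12}, {x93} × {13}, {x92} × {11, 12}, {x92} × {11, 13}, {x92, x93} × {11}, {x92} × {12, 13}, {x92, x93} × {12}, {x92, x93} × {13}, {x93} × {11, 12}, {x93} × {11, 13}, {x93} × {12, 13}, {x91, x92, x93} × {11}, {x91, x92, x93} × {12}, {x91, x92, x93} × {13}, {x92} × {11, 12, 13}, {x93} × {11, 12, 13}, {x92, x93} × {11, 12}, {x92, x93} × {11, 13}, {x92, x93} × {12, 13}, {x91, x92, x93} × {11, 12}, {x91, x92, x93} × {11, 13}, {x91, x92, x93} × {12, 13}, {x92, x93} × {11, 12, 13}, {x91, x92, x93} × {11, 12, 13}}; |τ_{X×Y}| = 125.

Enumerate products U × V with U ∈ τ_X, V ∈ τ_Y (deduplicated):
  ∅ × ∅ = {} (∅)
  {x92} × {11} = {(x92,11)}
  {x92} × {12} = {(x92,12)}
  {x92} × {13} = {(x92,13)}
  {x93} × {11} = {(x93,11)}
  {x93} × {12} = {(x93,12)}
  {x93} × {13} = {(x93,13)}
  {x92} × {11, 12} = {(x92,11), (x92,12)}
  {x92} × {11, 13} = {(x92,11), (x92,13)}
  {x92, x93} × {11} = {(x92,11), (x93,11)}
  {x92} × {12, 13} = {(x92,12), (x92,13)}
  {x92, x93} × {12} = {(x92,12), (x93,12)}
  {x92, x93} × {13} = {(x92,13), (x93,13)}
  {x93} × {11, 12} = {(x93,11), (x93,12)}
  {x93} × {11, 13} = {(x93,11), (x93,13)}
  {x93} × {12, 13} = {(x93,12), (x93,13)}
  {x91, x92, x93} × {11} = {(x91,11), (x92,11), (x93,11)}
  {x91, x92, x93} × {12} = {(x91,12), (x92,12), (x93,12)}
  {x91, x92, x93} × {13} = {(x91,13), (x92,13), (x93,13)}
  {x92} × {11, 12, 13} = {(x92,11), (x92,12), (x92,13)}
  {x93} × {11, 12, 13} = {(x93,11), (x93,12), (x93,13)}
  {x92, x93} × {11, 12} = {(x92,11), (x92,12), (x93,11), (x93,12)}
  {x92, x93} × {11, 13} = {(x92,11), (x92,13), (x93,11), (x93,13)}
  {x92, x93} × {12, 13} = {(x92,12), (x92,13), (x93,12), (x93,13)}
  {x91, x92, x93} × {11, 12} = {(x91,11), (x91,12), (x92,11), (x92,12), (x93,11), (x93,12)}
  {x91, x92, x93} × {11, 13} = {(x91,11), (x91,13), (x92,11), (x92,13), (x93,11), (x93,13)}
  {x91, x92, x93} × {12, 13} = {(x91,12), (x91,13), (x92,12), (x92,13), (x93,12), (x93,13)}
  {x92, x93} × {11, 12, 13} = {(x92,11), (x92,12), (x92,13), (x93,11), (x93,12), (x93,13)}
  {x91, x92, x93} × {11, 12, 13} = {(x91,11), (x91,12), (x91,13), (x92,11), (x92,12), (x92,13), (x93,11), (x93,12), (x93,13)}
These 29 distinct sets form the basis B.
Close under arbitrary unions to get τ_{X×Y}; counting gives |τ_{X×Y}| = 125.


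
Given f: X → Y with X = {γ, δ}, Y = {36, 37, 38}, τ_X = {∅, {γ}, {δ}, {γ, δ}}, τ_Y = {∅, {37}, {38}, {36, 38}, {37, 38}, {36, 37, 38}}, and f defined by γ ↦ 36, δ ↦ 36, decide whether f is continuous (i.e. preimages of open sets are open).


f IS continuous.

Compute f^{-1}(U) for each U ∈ τ_Y:
  U = ∅: f^{-1}(U) = ∅ ∈ τ_X ✓.
  U = {37}: f^{-1}(U) = ∅ ∈ τ_X ✓.
  U = {38}: f^{-1}(U) = ∅ ∈ τ_X ✓.
  U = {36, 38}: f^{-1}(U) = {γ, δ} ∈ τ_X ✓.
  U = {37, 38}: f^{-1}(U) = ∅ ∈ τ_X ✓.
  U = {36, 37, 38}: f^{-1}(U) = {γ, δ} ∈ τ_X ✓.
Every preimage lies in τ_X, so f IS continuous.


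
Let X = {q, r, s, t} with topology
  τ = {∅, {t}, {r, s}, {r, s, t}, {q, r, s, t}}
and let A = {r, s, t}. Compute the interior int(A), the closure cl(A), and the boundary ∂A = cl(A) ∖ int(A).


int(A) = {r, s, t}, cl(A) = {q, r, s, t}, ∂A = {q}.

Closed sets in (X, τ) are complements of opens:
  closed(X, τ) = {∅, {q}, {q, t}, {q, r, s}, {q, r, s, t}}.
int(A) = ⋃ {U ∈ τ : U ⊆ A}. Opens contained in A: ∅, {t}, {r, s}, {r, s, t}.
Taking the union of these: int(A) = {r, s, t}.
cl(A) = ⋂ {C closed : A ⊆ C}. Closed sets containing A: {q, r, s, t}.
Intersecting these: cl(A) = {q, r, s, t}.
∂A = cl(A) ∖ int(A) = {q, r, s, t} ∖ {r, s, t} = {q}.


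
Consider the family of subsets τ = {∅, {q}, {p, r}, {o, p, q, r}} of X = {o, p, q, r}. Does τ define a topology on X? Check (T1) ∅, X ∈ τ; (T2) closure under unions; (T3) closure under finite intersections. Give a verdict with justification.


τ is NOT a topology on X.

Axiom (T1): ∅ ∈ τ? Yes; X ∈ τ? Yes.
Axiom (T2/T3): check pairwise unions and intersections of members of τ.
Counterexample for (T2): {q} ∪ {p, r} = {p, q, r} ∉ τ. Therefore τ is NOT a topology.


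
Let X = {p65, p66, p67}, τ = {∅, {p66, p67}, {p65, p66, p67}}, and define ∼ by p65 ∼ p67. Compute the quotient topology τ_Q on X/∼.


X/∼ = {[p65=p67], [p66]}; |τ_Q| = 2.

Equivalence classes: [p65=p67], [p66].
Quotient map π: X → X/∼ sends p65 ↦ [p65=p67], p66 ↦ [p66], p67 ↦ [p65=p67].
For each subset V ⊆ X/∼, compute π^{-1}(V) ⊆ X and check whether π^{-1}(V) ∈ τ. V is open in τ_Q iff π^{-1}(V) ∈ τ.
  V = {}: π^{-1}(V) = ∅ ∈ τ ✓.
  V = {[p65=p67]}: π^{-1}(V) = {p65, p67} ∉ τ ✗.
  V = {[p66]}: π^{-1}(V) = {p66} ∉ τ ✗.
  V = {[p65=p67], [p66]}: π^{-1}(V) = {p65, p66, p67} ∈ τ ✓.
Open sets in the quotient: τ_Q = {{}, {[p65=p67], [p66]}} (2 elements).


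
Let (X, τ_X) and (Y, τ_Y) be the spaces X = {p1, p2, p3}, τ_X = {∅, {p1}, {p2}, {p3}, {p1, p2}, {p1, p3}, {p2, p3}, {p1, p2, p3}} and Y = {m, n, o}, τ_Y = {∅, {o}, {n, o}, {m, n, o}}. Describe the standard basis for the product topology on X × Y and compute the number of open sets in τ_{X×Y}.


Basis B = {∅ × ∅, {p1} × {o}, {p2} × {o}, {p3} × {o}, {p1} × {n, o}, {p1, p2} × {o}, {p1, p3} × {o}, {p2} × {n, o}, {p2, p3} × {o}, {p3} × {n, o}, {p1} × {m, n, o}, {p1, p2, p3} × {o}, {p2} × {m, n, o}, {p3} × {m, n, o}, {p1, p2} × {n, o}, {p1, p3} × {n, o}, {p2, p3} × {n, o}, {p1, p2} × {m, n, o}, {p1, p3} × {m, n, o}, {p1, p2, p3} × {n, o}, {p2, p3} × {m, n, o}, {p1, p2, p3} × {m, n, o}}; |τ_{X×Y}| = 64.

Enumerate products U × V with U ∈ τ_X, V ∈ τ_Y (deduplicated):
  ∅ × ∅ = {} (∅)
  {p1} × {o} = {(p1,o)}
  {p2} × {o} = {(p2,o)}
  {p3} × {o} = {(p3,o)}
  {p1} × {n, o} = {(p1,n), (p1,o)}
  {p1, p2} × {o} = {(p1,o), (p2,o)}
  {p1, p3} × {o} = {(p1,o), (p3,o)}
  {p2} × {n, o} = {(p2,n), (p2,o)}
  {p2, p3} × {o} = {(p2,o), (p3,o)}
  {p3} × {n, o} = {(p3,n), (p3,o)}
  {p1} × {m, n, o} = {(p1,m), (p1,n), (p1,o)}
  {p1, p2, p3} × {o} = {(p1,o), (p2,o), (p3,o)}
  {p2} × {m, n, o} = {(p2,m), (p2,n), (p2,o)}
  {p3} × {m, n, o} = {(p3,m), (p3,n), (p3,o)}
  {p1, p2} × {n, o} = {(p1,n), (p1,o), (p2,n), (p2,o)}
  {p1, p3} × {n, o} = {(p1,n), (p1,o), (p3,n), (p3,o)}
  {p2, p3} × {n, o} = {(p2,n), (p2,o), (p3,n), (p3,o)}
  {p1, p2} × {m, n, o} = {(p1,m), (p1,n), (p1,o), (p2,m), (p2,n), (p2,o)}
  {p1, p3} × {m, n, o} = {(p1,m), (p1,n), (p1,o), (p3,m), (p3,n), (p3,o)}
  {p1, p2, p3} × {n, o} = {(p1,n), (p1,o), (p2,n), (p2,o), (p3,n), (p3,o)}
  {p2, p3} × {m, n, o} = {(p2,m), (p2,n), (p2,o), (p3,m), (p3,n), (p3,o)}
  {p1, p2, p3} × {m, n, o} = {(p1,m), (p1,n), (p1,o), (p2,m), (p2,n), (p2,o), (p3,m), (p3,n), (p3,o)}
These 22 distinct sets form the basis B.
Close under arbitrary unions to get τ_{X×Y}; counting gives |τ_{X×Y}| = 64.


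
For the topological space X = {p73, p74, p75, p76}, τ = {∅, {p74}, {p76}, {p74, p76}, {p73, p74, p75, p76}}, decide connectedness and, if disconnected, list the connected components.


(X, τ) is connected.

Find clopen sets (U ∈ τ with X ∖ U ∈ τ):
  U = ∅, X ∖ U = {p73, p74, p75, p76} — both open, so U is clopen.
  U = {p73, p74, p75, p76}, X ∖ U = ∅ — both open, so U is clopen.
Only trivial clopens (∅ and X) exist, so (X, τ) is connected.
Compute connected components by grouping points that agree on all clopens:
  component: {p73, p74, p75, p76}


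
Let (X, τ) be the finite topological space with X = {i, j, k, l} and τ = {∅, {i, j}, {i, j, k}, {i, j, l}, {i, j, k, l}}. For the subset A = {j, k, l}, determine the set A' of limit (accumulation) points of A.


A' = {i, k, l}

For each x ∈ X, list the open sets U ∈ τ with x ∈ U, then check whether U ∩ (A ∖ {x}) ≠ ∅ for every such U.
  x = i: opens ∋ x are {i, j}, {i, j, k}, {i, j, l}, {i, j, k, l}; each meets A ∖ {i}, so x IS a limit point.
  x = j: open {i, j} ∋ x has {i, j} ∩ (A ∖ {j}) = ∅, so x is NOT a limit point.
  x = k: opens ∋ x are {i, j, k}, {i, j, k, l}; each meets A ∖ {k}, so x IS a limit point.
  x = l: opens ∋ x are {i, j, l}, {i, j, k, l}; each meets A ∖ {l}, so x IS a limit point.
Collecting: A' = {i, k, l}.


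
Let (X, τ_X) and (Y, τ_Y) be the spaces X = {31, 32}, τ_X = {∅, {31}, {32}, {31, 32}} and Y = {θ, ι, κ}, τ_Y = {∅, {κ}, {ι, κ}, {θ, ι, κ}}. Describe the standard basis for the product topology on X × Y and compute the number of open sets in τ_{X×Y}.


Basis B = {∅ × ∅, {31} × {κ}, {32} × {κ}, {31} × {ι, κ}, {31, 32} × {κ}, {32} × {ι, κ}, {31} × {θ, ι, κ}, {32} × {θ, ι, κ}, {31, 32} × {ι, κ}, {31, 32} × {θ, ι, κ}}; |τ_{X×Y}| = 16.

Enumerate products U × V with U ∈ τ_X, V ∈ τ_Y (deduplicated):
  ∅ × ∅ = {} (∅)
  {31} × {κ} = {(31,κ)}
  {32} × {κ} = {(32,κ)}
  {31} × {ι, κ} = {(31,ι), (31,κ)}
  {31, 32} × {κ} = {(31,κ), (32,κ)}
  {32} × {ι, κ} = {(32,ι), (32,κ)}
  {31} × {θ, ι, κ} = {(31,θ), (31,ι), (31,κ)}
  {32} × {θ, ι, κ} = {(32,θ), (32,ι), (32,κ)}
  {31, 32} × {ι, κ} = {(31,ι), (31,κ), (32,ι), (32,κ)}
  {31, 32} × {θ, ι, κ} = {(31,θ), (31,ι), (31,κ), (32,θ), (32,ι), (32,κ)}
These 10 distinct sets form the basis B.
Close under arbitrary unions to get τ_{X×Y}; counting gives |τ_{X×Y}| = 16.


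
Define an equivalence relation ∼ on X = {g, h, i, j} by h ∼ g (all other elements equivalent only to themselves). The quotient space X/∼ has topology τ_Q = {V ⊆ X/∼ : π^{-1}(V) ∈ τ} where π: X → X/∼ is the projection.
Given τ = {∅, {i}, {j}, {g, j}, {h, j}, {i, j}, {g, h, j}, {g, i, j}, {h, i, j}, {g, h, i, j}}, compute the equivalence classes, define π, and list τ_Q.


X/∼ = {[g=h], [i], [j]}; |τ_Q| = 6.

Equivalence classes: [g=h], [i], [j].
Quotient map π: X → X/∼ sends g ↦ [g=h], h ↦ [g=h], i ↦ [i], j ↦ [j].
For each subset V ⊆ X/∼, compute π^{-1}(V) ⊆ X and check whether π^{-1}(V) ∈ τ. V is open in τ_Q iff π^{-1}(V) ∈ τ.
  V = {}: π^{-1}(V) = ∅ ∈ τ ✓.
  V = {[g=h]}: π^{-1}(V) = {g, h} ∉ τ ✗.
  V = {[i]}: π^{-1}(V) = {i} ∈ τ ✓.
  V = {[g=h], [i]}: π^{-1}(V) = {g, h, i} ∉ τ ✗.
  V = {[j]}: π^{-1}(V) = {j} ∈ τ ✓.
  V = {[g=h], [j]}: π^{-1}(V) = {g, h, j} ∈ τ ✓.
  V = {[i], [j]}: π^{-1}(V) = {i, j} ∈ τ ✓.
  V = {[g=h], [i], [j]}: π^{-1}(V) = {g, h, i, j} ∈ τ ✓.
Open sets in the quotient: τ_Q = {{}, {[i]}, {[j]}, {[g=h], [j]}, {[i], [j]}, {[g=h], [i], [j]}} (6 elements).


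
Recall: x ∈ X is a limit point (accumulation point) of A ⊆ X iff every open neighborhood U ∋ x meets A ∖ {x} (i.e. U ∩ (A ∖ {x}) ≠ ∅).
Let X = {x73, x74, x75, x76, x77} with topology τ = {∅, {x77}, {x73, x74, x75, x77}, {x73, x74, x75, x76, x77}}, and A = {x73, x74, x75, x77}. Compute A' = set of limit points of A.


A' = {x73, x74, x75, x76}

For each x ∈ X, list the open sets U ∈ τ with x ∈ U, then check whether U ∩ (A ∖ {x}) ≠ ∅ for every such U.
  x = x73: opens ∋ x are {x73, x74, x75, x77}, {x73, x74, x75, x76, x77}; each meets A ∖ {x73}, so x IS a limit point.
  x = x74: opens ∋ x are {x73, x74, x75, x77}, {x73, x74, x75, x76, x77}; each meets A ∖ {x74}, so x IS a limit point.
  x = x75: opens ∋ x are {x73, x74, x75, x77}, {x73, x74, x75, x76, x77}; each meets A ∖ {x75}, so x IS a limit point.
  x = x76: opens ∋ x are {x73, x74, x75, x76, x77}; each meets A ∖ {x76}, so x IS a limit point.
  x = x77: open {x77} ∋ x has {x77} ∩ (A ∖ {x77}) = ∅, so x is NOT a limit point.
Collecting: A' = {x73, x74, x75, x76}.


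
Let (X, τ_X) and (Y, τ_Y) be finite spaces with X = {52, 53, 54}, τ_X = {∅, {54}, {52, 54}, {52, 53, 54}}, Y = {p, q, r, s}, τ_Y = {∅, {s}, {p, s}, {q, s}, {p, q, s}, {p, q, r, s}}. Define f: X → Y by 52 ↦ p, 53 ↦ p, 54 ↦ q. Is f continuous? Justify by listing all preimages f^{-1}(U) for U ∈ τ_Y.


f is NOT continuous.

Compute f^{-1}(U) for each U ∈ τ_Y:
  U = ∅: f^{-1}(U) = ∅ ∈ τ_X ✓.
  U = {s}: f^{-1}(U) = ∅ ∈ τ_X ✓.
  U = {p, s}: f^{-1}(U) = {52, 53} ∉ τ_X ✗.
  U = {q, s}: f^{-1}(U) = {54} ∈ τ_X ✓.
  U = {p, q, s}: f^{-1}(U) = {52, 53, 54} ∈ τ_X ✓.
  U = {p, q, r, s}: f^{-1}(U) = {52, 53, 54} ∈ τ_X ✓.
Found U = {p, s} with f^{-1}(U) = {52, 53} not in τ_X. Therefore f is NOT continuous.


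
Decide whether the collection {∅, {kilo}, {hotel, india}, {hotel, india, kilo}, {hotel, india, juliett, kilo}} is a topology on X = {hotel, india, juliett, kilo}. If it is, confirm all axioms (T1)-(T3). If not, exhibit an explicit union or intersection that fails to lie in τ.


τ IS a topology on X.

Axiom (T1): ∅ ∈ τ? Yes; X ∈ τ? Yes.
Axiom (T2/T3): check pairwise unions and intersections of members of τ.
All pairwise intersections and unions checked — each lies in τ. Therefore τ satisfies (T1), (T2), (T3): it IS a topology on X.


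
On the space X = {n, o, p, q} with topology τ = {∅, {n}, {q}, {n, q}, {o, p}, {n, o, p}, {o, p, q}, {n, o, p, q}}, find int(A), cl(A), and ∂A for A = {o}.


int(A) = ∅, cl(A) = {o, p}, ∂A = {o, p}.

Closed sets in (X, τ) are complements of opens:
  closed(X, τ) = {∅, {n}, {q}, {n, q}, {o, p}, {n, o, p}, {o, p, q}, {n, o, p, q}}.
int(A) = ⋃ {U ∈ τ : U ⊆ A}. Opens contained in A: ∅.
Taking the union of these: int(A) = ∅.
cl(A) = ⋂ {C closed : A ⊆ C}. Closed sets containing A: {o, p}, {n, o, p}, {o, p, q}, {n, o, p, q}.
Intersecting these: cl(A) = {o, p}.
∂A = cl(A) ∖ int(A) = {o, p} ∖ ∅ = {o, p}.


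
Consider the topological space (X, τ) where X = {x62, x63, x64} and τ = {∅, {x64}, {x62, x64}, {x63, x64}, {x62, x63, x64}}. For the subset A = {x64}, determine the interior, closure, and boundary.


int(A) = {x64}, cl(A) = {x62, x63, x64}, ∂A = {x62, x63}.

Closed sets in (X, τ) are complements of opens:
  closed(X, τ) = {∅, {x62}, {x63}, {x62, x63}, {x62, x63, x64}}.
int(A) = ⋃ {U ∈ τ : U ⊆ A}. Opens contained in A: ∅, {x64}.
Taking the union of these: int(A) = {x64}.
cl(A) = ⋂ {C closed : A ⊆ C}. Closed sets containing A: {x62, x63, x64}.
Intersecting these: cl(A) = {x62, x63, x64}.
∂A = cl(A) ∖ int(A) = {x62, x63, x64} ∖ {x64} = {x62, x63}.


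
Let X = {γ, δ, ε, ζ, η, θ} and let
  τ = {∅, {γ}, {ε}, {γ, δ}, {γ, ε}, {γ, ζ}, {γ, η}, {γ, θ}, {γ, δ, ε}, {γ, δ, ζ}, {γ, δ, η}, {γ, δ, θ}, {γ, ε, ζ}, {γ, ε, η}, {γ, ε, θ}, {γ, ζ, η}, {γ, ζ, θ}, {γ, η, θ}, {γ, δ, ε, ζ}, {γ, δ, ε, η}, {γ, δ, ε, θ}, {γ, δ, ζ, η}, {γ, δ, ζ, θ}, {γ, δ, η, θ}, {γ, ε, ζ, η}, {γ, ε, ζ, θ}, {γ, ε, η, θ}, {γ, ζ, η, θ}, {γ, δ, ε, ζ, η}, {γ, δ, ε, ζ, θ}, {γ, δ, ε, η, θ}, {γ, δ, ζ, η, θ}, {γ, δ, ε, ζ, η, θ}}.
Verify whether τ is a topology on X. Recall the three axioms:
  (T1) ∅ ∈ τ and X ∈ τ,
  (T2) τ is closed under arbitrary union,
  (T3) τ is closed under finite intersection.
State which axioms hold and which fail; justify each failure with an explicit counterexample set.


τ is NOT a topology on X.

Axiom (T1): ∅ ∈ τ? Yes; X ∈ τ? Yes.
Axiom (T2/T3): check pairwise unions and intersections of members of τ.
Counterexample for (T2): {ε} ∪ {γ, ζ, η, θ} = {γ, ε, ζ, η, θ} ∉ τ. Therefore τ is NOT a topology.


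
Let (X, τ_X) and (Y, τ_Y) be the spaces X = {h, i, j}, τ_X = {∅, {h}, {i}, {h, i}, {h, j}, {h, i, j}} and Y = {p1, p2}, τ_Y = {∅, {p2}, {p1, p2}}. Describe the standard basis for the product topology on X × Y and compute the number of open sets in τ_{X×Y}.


Basis B = {∅ × ∅, {h} × {p2}, {i} × {p2}, {h} × {p1, p2}, {h, i} × {p2}, {h, j} × {p2}, {i} × {p1, p2}, {h, i, j} × {p2}, {h, i} × {p1, p2}, {h, j} × {p1, p2}, {h, i, j} × {p1, p2}}; |τ_{X×Y}| = 18.

Enumerate products U × V with U ∈ τ_X, V ∈ τ_Y (deduplicated):
  ∅ × ∅ = {} (∅)
  {h} × {p2} = {(h,p2)}
  {i} × {p2} = {(i,p2)}
  {h} × {p1, p2} = {(h,p1), (h,p2)}
  {h, i} × {p2} = {(h,p2), (i,p2)}
  {h, j} × {p2} = {(h,p2), (j,p2)}
  {i} × {p1, p2} = {(i,p1), (i,p2)}
  {h, i, j} × {p2} = {(h,p2), (i,p2), (j,p2)}
  {h, i} × {p1, p2} = {(h,p1), (h,p2), (i,p1), (i,p2)}
  {h, j} × {p1, p2} = {(h,p1), (h,p2), (j,p1), (j,p2)}
  {h, i, j} × {p1, p2} = {(h,p1), (h,p2), (i,p1), (i,p2), (j,p1), (j,p2)}
These 11 distinct sets form the basis B.
Close under arbitrary unions to get τ_{X×Y}; counting gives |τ_{X×Y}| = 18.


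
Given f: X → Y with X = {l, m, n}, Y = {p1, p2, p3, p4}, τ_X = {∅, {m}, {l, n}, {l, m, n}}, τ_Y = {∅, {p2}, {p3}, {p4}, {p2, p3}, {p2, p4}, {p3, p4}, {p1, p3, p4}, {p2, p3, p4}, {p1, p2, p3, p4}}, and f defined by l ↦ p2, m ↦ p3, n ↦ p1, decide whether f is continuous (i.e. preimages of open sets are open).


f is NOT continuous.

Compute f^{-1}(U) for each U ∈ τ_Y:
  U = ∅: f^{-1}(U) = ∅ ∈ τ_X ✓.
  U = {p2}: f^{-1}(U) = {l} ∉ τ_X ✗.
  U = {p3}: f^{-1}(U) = {m} ∈ τ_X ✓.
  U = {p4}: f^{-1}(U) = ∅ ∈ τ_X ✓.
  U = {p2, p3}: f^{-1}(U) = {l, m} ∉ τ_X ✗.
  U = {p2, p4}: f^{-1}(U) = {l} ∉ τ_X ✗.
  U = {p3, p4}: f^{-1}(U) = {m} ∈ τ_X ✓.
  U = {p1, p3, p4}: f^{-1}(U) = {m, n} ∉ τ_X ✗.
  U = {p2, p3, p4}: f^{-1}(U) = {l, m} ∉ τ_X ✗.
  U = {p1, p2, p3, p4}: f^{-1}(U) = {l, m, n} ∈ τ_X ✓.
Found U = {p2} with f^{-1}(U) = {l} not in τ_X. Therefore f is NOT continuous.


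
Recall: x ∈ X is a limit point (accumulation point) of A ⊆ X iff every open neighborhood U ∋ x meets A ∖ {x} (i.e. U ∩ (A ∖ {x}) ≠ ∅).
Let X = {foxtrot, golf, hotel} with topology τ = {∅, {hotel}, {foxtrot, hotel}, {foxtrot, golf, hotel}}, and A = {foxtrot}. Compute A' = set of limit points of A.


A' = {golf}

For each x ∈ X, list the open sets U ∈ τ with x ∈ U, then check whether U ∩ (A ∖ {x}) ≠ ∅ for every such U.
  x = foxtrot: open {foxtrot, hotel} ∋ x has {foxtrot, hotel} ∩ (A ∖ {foxtrot}) = ∅, so x is NOT a limit point.
  x = golf: opens ∋ x are {foxtrot, golf, hotel}; each meets A ∖ {golf}, so x IS a limit point.
  x = hotel: open {hotel} ∋ x has {hotel} ∩ (A ∖ {hotel}) = ∅, so x is NOT a limit point.
Collecting: A' = {golf}.


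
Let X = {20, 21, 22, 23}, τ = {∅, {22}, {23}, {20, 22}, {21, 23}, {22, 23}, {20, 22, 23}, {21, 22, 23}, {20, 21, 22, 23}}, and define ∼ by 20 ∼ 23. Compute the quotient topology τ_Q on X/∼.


X/∼ = {[20=23], [21], [22]}; |τ_Q| = 4.

Equivalence classes: [20=23], [21], [22].
Quotient map π: X → X/∼ sends 20 ↦ [20=23], 21 ↦ [21], 22 ↦ [22], 23 ↦ [20=23].
For each subset V ⊆ X/∼, compute π^{-1}(V) ⊆ X and check whether π^{-1}(V) ∈ τ. V is open in τ_Q iff π^{-1}(V) ∈ τ.
  V = {}: π^{-1}(V) = ∅ ∈ τ ✓.
  V = {[20=23]}: π^{-1}(V) = {20, 23} ∉ τ ✗.
  V = {[21]}: π^{-1}(V) = {21} ∉ τ ✗.
  V = {[20=23], [21]}: π^{-1}(V) = {20, 21, 23} ∉ τ ✗.
  V = {[22]}: π^{-1}(V) = {22} ∈ τ ✓.
  V = {[20=23], [22]}: π^{-1}(V) = {20, 22, 23} ∈ τ ✓.
  V = {[21], [22]}: π^{-1}(V) = {21, 22} ∉ τ ✗.
  V = {[20=23], [21], [22]}: π^{-1}(V) = {20, 21, 22, 23} ∈ τ ✓.
Open sets in the quotient: τ_Q = {{}, {[22]}, {[20=23], [22]}, {[20=23], [21], [22]}} (4 elements).
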